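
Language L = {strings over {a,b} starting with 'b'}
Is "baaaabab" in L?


first symbol = 'b'

Yes, "baaaabab" is in L


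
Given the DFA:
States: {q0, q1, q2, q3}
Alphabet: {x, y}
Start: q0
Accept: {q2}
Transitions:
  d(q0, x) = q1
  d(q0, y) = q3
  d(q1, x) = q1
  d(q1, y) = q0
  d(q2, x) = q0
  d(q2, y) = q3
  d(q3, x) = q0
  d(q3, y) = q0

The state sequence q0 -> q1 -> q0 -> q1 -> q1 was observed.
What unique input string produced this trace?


Trace back each transition to find the symbol:
  q0 --[x]--> q1
  q1 --[y]--> q0
  q0 --[x]--> q1
  q1 --[x]--> q1

"xyxx"


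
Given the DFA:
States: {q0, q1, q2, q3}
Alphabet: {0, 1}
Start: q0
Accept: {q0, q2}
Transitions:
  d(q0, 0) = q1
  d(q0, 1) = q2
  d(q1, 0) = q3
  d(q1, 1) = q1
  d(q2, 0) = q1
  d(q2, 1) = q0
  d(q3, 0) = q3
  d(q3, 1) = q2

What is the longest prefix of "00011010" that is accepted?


Run the DFA, marking each prefix where the state is accepting:
  "" -> q0 [accept]
  "0" -> q1 [reject]
  "00" -> q3 [reject]
  "000" -> q3 [reject]
  "0001" -> q2 [accept]
  "00011" -> q0 [accept]
  "000110" -> q1 [reject]
  "0001101" -> q1 [reject]
  "00011010" -> q3 [reject]

"00011"


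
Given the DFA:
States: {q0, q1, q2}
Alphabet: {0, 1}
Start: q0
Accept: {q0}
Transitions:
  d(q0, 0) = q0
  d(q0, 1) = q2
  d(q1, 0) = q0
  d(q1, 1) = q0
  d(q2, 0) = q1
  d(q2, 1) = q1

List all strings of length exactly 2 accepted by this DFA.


All strings of length 2: 4 total
Accepted: 1

"00"


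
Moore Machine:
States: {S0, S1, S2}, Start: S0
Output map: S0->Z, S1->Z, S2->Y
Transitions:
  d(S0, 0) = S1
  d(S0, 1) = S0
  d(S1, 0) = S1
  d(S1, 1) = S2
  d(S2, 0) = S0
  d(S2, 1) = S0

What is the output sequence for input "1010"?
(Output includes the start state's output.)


Start: S0 (output Z)
  --1--> S0 (output Z)
  --0--> S1 (output Z)
  --1--> S2 (output Y)
  --0--> S0 (output Z)

"ZZZYZ"


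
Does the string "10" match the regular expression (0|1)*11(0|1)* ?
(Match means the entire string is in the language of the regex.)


|string| = 2; first = '1'; last = '0'

No, "10" does not match (0|1)*11(0|1)*


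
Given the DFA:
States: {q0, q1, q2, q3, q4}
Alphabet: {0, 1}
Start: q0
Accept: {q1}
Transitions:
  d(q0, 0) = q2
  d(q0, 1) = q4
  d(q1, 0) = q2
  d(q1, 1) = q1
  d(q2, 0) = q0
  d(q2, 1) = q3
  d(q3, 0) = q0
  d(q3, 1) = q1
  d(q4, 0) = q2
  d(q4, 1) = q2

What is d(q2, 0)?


Looking up transition d(q2, 0)

q0


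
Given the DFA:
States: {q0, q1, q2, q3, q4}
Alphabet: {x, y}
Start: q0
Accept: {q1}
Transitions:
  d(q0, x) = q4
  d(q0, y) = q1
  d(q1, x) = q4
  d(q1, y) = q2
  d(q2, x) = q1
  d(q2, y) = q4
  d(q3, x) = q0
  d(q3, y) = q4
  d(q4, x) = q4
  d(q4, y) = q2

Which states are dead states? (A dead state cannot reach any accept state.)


Forward reachability from each state:
  q0 -> reaches accept state q1 (live)
  q1 -> reaches accept state q1 (live)
  q2 -> reaches accept state q1 (live)
  q3 -> reaches accept state q1 (live)
  q4 -> reaches accept state q1 (live)

None (all states can reach an accept state)


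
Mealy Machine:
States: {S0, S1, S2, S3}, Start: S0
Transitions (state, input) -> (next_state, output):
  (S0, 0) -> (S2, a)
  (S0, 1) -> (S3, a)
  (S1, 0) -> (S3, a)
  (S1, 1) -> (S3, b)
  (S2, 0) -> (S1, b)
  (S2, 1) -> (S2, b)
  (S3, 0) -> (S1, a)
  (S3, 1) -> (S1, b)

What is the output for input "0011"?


Step-by-step:
  (S0, 0) -> (S2, a)
  (S2, 0) -> (S1, b)
  (S1, 1) -> (S3, b)
  (S3, 1) -> (S1, b)

"abbb"


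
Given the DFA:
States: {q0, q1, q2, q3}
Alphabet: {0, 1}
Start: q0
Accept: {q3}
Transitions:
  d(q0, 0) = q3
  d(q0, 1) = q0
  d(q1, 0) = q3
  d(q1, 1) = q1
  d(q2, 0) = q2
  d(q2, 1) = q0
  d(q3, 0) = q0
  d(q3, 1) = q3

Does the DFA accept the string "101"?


Trace: q0 -> q0 -> q3 -> q3
Final state: q3
Accept states: {q3}

Yes, accepted (final state q3 is an accept state)


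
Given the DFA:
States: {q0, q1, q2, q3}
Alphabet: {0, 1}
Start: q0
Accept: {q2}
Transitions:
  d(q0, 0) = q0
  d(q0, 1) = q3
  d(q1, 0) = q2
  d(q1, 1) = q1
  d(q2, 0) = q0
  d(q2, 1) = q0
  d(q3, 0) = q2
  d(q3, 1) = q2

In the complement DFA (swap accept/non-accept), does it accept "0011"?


Trace: q0 -> q0 -> q0 -> q3 -> q2
Final: q2
Original accept: {q2}
Complement: q2 is in original accept

No, complement rejects (original accepts)


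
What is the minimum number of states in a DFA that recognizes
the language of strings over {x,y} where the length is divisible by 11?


States track (length) mod 11.
Need 11 states: one per remainder 0..10; accept = remainder 0.

11


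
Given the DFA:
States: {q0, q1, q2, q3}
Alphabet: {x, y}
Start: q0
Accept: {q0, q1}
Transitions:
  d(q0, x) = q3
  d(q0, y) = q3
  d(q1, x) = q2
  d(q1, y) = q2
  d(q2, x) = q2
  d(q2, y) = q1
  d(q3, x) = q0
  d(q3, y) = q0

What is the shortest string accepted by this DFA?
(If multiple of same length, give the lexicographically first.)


BFS by string length (lex-first path to each state shown):
  len 0: q0<-""
Found accept state at length 0.

"" (empty string)


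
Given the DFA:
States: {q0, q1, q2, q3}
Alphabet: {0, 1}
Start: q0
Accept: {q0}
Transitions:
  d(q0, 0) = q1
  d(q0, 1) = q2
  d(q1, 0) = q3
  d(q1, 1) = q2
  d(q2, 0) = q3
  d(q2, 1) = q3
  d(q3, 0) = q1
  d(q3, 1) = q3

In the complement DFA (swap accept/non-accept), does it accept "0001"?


Trace: q0 -> q1 -> q3 -> q1 -> q2
Final: q2
Original accept: {q0}
Complement: q2 is not in original accept

Yes, complement accepts (original rejects)


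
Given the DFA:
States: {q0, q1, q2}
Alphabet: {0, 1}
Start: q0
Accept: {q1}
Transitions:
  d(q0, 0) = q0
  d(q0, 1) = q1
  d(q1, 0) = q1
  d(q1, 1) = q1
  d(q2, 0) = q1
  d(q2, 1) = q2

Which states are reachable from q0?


BFS from q0:
  layer 0: {q0}
  layer 1: {q1}

{q0, q1}


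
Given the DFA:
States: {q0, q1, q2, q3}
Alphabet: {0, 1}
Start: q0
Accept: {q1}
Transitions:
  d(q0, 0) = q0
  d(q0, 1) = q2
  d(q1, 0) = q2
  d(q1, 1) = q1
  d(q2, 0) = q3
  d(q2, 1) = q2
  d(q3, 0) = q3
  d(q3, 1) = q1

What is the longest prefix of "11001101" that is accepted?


Run the DFA, marking each prefix where the state is accepting:
  "" -> q0 [reject]
  "1" -> q2 [reject]
  "11" -> q2 [reject]
  "110" -> q3 [reject]
  "1100" -> q3 [reject]
  "11001" -> q1 [accept]
  "110011" -> q1 [accept]
  "1100110" -> q2 [reject]
  "11001101" -> q2 [reject]

"110011"


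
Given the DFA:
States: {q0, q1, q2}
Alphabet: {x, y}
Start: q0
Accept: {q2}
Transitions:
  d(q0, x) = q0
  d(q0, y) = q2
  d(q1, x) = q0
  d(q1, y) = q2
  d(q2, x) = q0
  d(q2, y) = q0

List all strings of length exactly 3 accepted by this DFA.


All strings of length 3: 8 total
Accepted: 3

"xxy", "yxy", "yyy"


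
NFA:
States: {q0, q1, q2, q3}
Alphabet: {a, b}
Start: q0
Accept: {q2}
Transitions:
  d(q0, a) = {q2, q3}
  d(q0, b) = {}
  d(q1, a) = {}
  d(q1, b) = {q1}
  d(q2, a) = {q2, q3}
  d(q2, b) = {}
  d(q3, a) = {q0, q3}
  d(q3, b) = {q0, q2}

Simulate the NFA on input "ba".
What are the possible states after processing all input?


Start: {q0}
  --b--> {}
  --a--> {}

{} (empty set, no valid transitions)


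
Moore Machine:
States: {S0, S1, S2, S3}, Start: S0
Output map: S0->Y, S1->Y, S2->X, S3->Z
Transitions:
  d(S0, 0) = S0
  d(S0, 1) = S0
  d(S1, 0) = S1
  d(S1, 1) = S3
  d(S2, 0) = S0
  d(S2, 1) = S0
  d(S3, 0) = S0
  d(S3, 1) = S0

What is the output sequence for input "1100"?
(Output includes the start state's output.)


Start: S0 (output Y)
  --1--> S0 (output Y)
  --1--> S0 (output Y)
  --0--> S0 (output Y)
  --0--> S0 (output Y)

"YYYYY"


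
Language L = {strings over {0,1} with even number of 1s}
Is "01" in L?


count('1') = 1; 1 mod 2 = 1

No, "01" is not in L


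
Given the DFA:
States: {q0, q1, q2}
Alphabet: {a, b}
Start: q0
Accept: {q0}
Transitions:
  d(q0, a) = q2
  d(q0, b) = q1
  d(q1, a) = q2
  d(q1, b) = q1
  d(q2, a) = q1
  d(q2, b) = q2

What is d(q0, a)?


Looking up transition d(q0, a)

q2


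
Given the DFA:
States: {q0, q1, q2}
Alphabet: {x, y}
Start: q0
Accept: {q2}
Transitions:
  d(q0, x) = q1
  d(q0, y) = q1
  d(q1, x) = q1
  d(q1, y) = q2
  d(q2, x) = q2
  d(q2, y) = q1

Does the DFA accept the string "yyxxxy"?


Trace: q0 -> q1 -> q2 -> q2 -> q2 -> q2 -> q1
Final state: q1
Accept states: {q2}

No, rejected (final state q1 is not an accept state)


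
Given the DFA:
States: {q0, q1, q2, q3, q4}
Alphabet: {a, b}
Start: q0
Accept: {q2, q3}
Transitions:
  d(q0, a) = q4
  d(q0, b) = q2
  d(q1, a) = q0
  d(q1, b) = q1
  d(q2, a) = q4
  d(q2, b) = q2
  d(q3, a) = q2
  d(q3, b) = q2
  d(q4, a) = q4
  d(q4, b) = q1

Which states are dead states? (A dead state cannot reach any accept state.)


Forward reachability from each state:
  q0 -> reaches accept state q2 (live)
  q1 -> reaches accept state q2 (live)
  q2 -> reaches accept state q2 (live)
  q3 -> reaches accept state q2 (live)
  q4 -> reaches accept state q2 (live)

None (all states can reach an accept state)


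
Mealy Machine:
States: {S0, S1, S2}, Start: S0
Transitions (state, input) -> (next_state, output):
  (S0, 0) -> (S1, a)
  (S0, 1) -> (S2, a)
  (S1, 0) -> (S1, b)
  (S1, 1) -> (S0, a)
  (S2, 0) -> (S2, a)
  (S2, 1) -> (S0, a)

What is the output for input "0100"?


Step-by-step:
  (S0, 0) -> (S1, a)
  (S1, 1) -> (S0, a)
  (S0, 0) -> (S1, a)
  (S1, 0) -> (S1, b)

"aaab"


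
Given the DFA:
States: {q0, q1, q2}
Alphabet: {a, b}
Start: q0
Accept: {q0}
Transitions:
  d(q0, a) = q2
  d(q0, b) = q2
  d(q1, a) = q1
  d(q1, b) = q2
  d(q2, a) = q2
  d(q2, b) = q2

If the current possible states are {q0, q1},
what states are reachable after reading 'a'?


Apply transition on 'a' from each current state:
  d(q0, a) = q2
  d(q1, a) = q1

{q1, q2}


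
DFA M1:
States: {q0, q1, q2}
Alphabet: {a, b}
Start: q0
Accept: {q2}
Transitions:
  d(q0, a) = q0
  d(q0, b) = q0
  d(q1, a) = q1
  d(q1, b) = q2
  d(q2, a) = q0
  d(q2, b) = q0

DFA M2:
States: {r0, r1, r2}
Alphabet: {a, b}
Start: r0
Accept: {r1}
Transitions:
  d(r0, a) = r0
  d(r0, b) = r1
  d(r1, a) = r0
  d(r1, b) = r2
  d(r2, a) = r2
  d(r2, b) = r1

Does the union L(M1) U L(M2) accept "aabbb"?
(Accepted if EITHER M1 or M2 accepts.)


M1: final=q0 accepted=False
M2: final=r1 accepted=True

Yes, union accepts


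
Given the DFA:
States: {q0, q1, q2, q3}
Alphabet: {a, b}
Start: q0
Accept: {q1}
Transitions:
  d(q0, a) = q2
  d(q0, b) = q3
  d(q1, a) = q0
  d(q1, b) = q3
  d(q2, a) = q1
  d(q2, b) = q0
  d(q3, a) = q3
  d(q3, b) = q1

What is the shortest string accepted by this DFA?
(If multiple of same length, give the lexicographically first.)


BFS by string length (lex-first path to each state shown):
  len 0: q0<-""
  len 1: q2<-"a", q3<-"b"
  len 2: q0<-"ab", q1<-"aa", q3<-"ba"
Found accept state at length 2.

"aa"


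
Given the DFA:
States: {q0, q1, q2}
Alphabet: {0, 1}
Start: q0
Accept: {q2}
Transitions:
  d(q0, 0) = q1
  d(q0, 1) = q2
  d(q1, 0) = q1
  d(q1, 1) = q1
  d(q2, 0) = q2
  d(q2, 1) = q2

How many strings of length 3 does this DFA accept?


Enumerating all length-3 strings:
  "000" -> q1 [reject]
  "001" -> q1 [reject]
  "010" -> q1 [reject]
  "011" -> q1 [reject]
  "100" -> q2 [accept]
  "101" -> q2 [accept]
  "110" -> q2 [accept]
  "111" -> q2 [accept]

4 out of 8


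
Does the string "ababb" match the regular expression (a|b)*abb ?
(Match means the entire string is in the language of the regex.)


|string| = 5; first = 'a'; last = 'b'

Yes, "ababb" matches (a|b)*abb


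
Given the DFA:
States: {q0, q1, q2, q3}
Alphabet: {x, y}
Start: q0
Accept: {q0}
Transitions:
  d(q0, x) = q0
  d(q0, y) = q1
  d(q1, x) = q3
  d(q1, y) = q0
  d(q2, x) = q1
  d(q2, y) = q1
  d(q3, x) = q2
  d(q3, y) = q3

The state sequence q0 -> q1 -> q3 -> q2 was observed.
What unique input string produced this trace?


Trace back each transition to find the symbol:
  q0 --[y]--> q1
  q1 --[x]--> q3
  q3 --[x]--> q2

"yxx"


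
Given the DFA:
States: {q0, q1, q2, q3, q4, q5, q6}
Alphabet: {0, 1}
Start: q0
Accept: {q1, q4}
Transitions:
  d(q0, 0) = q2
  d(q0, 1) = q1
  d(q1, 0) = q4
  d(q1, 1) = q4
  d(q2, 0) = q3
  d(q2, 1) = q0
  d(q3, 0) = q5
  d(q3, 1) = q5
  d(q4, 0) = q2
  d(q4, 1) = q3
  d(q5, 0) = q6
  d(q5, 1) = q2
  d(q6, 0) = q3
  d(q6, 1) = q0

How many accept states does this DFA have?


Accept states listed: {q1, q4}
Counting: q1(1) q4(2)

2


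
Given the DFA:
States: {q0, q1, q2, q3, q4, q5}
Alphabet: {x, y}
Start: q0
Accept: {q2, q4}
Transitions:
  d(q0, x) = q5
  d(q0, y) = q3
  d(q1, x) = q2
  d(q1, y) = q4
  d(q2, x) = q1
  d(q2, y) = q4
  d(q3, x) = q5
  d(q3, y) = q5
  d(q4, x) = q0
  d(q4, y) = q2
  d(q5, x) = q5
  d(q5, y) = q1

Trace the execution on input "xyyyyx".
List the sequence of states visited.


Input: xyyyyx
d(q0, x) = q5
d(q5, y) = q1
d(q1, y) = q4
d(q4, y) = q2
d(q2, y) = q4
d(q4, x) = q0


q0 -> q5 -> q1 -> q4 -> q2 -> q4 -> q0


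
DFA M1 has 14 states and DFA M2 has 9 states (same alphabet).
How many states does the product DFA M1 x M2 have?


Product construction pairs every M1 state with every M2 state.
14 * 9 = 126

126


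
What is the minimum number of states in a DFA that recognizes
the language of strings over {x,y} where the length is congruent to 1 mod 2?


States track (length) mod 2.
Need 2 states: one per remainder 0..1; accept = remainder 1.

2


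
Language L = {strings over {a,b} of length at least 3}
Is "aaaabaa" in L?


length = 7

Yes, "aaaabaa" is in L


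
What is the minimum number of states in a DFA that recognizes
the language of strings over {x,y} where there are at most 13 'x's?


States: count = 0, 1, ..., 13 (all accepting; 14 states), plus a dead state for count > 13.
Total: 14 + 1 = 15.

15


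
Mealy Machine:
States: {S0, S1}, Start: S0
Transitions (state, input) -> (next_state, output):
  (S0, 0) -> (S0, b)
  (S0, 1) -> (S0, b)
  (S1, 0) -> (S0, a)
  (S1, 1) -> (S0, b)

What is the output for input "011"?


Step-by-step:
  (S0, 0) -> (S0, b)
  (S0, 1) -> (S0, b)
  (S0, 1) -> (S0, b)

"bbb"


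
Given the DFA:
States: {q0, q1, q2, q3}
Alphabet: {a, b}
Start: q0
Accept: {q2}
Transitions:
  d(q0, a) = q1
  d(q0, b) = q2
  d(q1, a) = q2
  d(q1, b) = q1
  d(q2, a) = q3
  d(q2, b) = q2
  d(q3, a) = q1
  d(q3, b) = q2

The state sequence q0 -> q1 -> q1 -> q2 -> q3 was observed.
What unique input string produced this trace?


Trace back each transition to find the symbol:
  q0 --[a]--> q1
  q1 --[b]--> q1
  q1 --[a]--> q2
  q2 --[a]--> q3

"abaa"


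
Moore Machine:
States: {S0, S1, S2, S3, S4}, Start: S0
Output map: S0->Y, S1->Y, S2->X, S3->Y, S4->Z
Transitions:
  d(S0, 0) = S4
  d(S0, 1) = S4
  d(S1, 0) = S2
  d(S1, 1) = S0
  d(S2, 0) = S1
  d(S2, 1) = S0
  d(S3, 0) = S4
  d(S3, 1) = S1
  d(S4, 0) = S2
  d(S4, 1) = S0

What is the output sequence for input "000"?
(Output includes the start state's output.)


Start: S0 (output Y)
  --0--> S4 (output Z)
  --0--> S2 (output X)
  --0--> S1 (output Y)

"YZXY"


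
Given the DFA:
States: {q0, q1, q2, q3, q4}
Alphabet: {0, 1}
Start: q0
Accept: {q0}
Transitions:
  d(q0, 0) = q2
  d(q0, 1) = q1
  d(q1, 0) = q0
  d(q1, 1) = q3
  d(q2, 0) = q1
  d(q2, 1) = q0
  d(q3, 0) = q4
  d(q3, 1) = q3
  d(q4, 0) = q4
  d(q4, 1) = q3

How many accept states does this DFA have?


Accept states listed: {q0}
Counting: q0(1)

1


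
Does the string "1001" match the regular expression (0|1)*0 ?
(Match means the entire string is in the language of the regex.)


|string| = 4; first = '1'; last = '1'

No, "1001" does not match (0|1)*0


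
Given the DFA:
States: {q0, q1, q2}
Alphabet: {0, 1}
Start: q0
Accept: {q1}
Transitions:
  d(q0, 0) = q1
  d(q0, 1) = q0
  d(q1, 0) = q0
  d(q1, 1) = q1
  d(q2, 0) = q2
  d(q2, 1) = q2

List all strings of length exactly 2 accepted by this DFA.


All strings of length 2: 4 total
Accepted: 2

"01", "10"


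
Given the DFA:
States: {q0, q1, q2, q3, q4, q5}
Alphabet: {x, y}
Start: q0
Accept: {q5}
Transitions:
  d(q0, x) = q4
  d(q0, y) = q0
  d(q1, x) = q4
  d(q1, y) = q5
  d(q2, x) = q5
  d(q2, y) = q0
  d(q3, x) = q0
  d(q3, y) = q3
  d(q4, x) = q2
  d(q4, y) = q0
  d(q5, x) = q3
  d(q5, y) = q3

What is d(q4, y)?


Looking up transition d(q4, y)

q0


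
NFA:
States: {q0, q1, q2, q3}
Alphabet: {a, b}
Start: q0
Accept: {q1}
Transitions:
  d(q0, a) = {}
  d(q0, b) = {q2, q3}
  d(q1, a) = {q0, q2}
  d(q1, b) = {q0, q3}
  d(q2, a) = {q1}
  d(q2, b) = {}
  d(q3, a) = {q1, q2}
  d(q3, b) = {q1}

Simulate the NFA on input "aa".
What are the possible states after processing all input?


Start: {q0}
  --a--> {}
  --a--> {}

{} (empty set, no valid transitions)


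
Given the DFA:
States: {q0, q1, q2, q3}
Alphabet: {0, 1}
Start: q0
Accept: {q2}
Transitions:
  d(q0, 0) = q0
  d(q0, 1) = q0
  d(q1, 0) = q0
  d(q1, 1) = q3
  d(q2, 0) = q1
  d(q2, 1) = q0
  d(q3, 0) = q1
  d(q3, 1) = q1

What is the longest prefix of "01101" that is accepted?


Run the DFA, marking each prefix where the state is accepting:
  "" -> q0 [reject]
  "0" -> q0 [reject]
  "01" -> q0 [reject]
  "011" -> q0 [reject]
  "0110" -> q0 [reject]
  "01101" -> q0 [reject]

No prefix is accepted


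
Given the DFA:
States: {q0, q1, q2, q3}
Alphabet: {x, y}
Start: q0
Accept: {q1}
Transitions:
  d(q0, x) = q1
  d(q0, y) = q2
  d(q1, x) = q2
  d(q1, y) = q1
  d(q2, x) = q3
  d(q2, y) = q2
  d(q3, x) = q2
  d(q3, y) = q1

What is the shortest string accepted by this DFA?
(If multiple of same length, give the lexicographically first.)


BFS by string length (lex-first path to each state shown):
  len 0: q0<-""
  len 1: q1<-"x", q2<-"y"
Found accept state at length 1.

"x"


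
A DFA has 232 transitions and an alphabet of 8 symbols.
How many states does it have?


Each state has exactly one transition per symbol.
states = transitions / |alphabet| = 232 / 8 = 29

29


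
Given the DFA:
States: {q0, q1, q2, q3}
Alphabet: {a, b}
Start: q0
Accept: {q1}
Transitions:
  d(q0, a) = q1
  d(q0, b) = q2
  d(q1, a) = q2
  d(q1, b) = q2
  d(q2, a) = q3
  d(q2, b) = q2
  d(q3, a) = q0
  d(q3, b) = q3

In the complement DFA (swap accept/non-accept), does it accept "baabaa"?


Trace: q0 -> q2 -> q3 -> q0 -> q2 -> q3 -> q0
Final: q0
Original accept: {q1}
Complement: q0 is not in original accept

Yes, complement accepts (original rejects)


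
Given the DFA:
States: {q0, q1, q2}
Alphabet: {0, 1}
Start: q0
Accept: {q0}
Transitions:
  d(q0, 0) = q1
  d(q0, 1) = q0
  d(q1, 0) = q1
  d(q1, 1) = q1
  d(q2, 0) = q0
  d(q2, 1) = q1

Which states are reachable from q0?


BFS from q0:
  layer 0: {q0}
  layer 1: {q1}

{q0, q1}


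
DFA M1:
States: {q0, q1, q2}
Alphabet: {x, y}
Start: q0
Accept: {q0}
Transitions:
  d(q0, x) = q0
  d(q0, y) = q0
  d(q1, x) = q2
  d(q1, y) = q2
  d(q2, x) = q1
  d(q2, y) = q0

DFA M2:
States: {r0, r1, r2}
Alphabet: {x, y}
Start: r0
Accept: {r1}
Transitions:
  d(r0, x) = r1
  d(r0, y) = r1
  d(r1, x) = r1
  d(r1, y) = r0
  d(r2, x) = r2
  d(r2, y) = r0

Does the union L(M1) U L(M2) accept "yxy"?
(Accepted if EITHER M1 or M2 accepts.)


M1: final=q0 accepted=True
M2: final=r0 accepted=False

Yes, union accepts


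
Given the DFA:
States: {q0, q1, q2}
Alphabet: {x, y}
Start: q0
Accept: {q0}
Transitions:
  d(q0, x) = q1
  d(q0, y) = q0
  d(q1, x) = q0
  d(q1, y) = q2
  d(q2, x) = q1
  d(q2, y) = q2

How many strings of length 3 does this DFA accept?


Enumerating all length-3 strings:
  "xxx" -> q1 [reject]
  "xxy" -> q0 [accept]
  "xyx" -> q1 [reject]
  "xyy" -> q2 [reject]
  "yxx" -> q0 [accept]
  "yxy" -> q2 [reject]
  "yyx" -> q1 [reject]
  "yyy" -> q0 [accept]

3 out of 8


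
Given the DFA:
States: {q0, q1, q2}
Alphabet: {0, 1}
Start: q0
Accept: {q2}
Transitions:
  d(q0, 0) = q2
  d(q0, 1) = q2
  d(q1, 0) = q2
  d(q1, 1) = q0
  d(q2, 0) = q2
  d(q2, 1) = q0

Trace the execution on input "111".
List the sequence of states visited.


Input: 111
d(q0, 1) = q2
d(q2, 1) = q0
d(q0, 1) = q2


q0 -> q2 -> q0 -> q2


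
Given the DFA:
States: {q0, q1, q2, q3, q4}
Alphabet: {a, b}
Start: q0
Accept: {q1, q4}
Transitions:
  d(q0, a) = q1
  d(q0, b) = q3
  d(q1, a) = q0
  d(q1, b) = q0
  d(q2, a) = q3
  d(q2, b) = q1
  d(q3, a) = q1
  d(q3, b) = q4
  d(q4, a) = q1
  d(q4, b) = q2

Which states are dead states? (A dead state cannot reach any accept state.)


Forward reachability from each state:
  q0 -> reaches accept state q1 (live)
  q1 -> reaches accept state q1 (live)
  q2 -> reaches accept state q1 (live)
  q3 -> reaches accept state q1 (live)
  q4 -> reaches accept state q1 (live)

None (all states can reach an accept state)


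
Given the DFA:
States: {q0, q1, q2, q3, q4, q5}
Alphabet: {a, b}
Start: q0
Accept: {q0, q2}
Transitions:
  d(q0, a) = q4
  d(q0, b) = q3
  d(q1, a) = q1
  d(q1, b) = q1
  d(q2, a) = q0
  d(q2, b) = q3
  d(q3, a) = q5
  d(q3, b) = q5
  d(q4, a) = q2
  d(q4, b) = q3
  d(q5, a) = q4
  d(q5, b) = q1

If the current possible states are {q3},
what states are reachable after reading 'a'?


Apply transition on 'a' from each current state:
  d(q3, a) = q5

{q5}


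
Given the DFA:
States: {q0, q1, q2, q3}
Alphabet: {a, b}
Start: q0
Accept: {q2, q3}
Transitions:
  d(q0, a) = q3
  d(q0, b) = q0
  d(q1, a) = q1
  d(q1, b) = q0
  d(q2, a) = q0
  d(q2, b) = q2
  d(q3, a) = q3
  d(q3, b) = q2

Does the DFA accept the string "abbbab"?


Trace: q0 -> q3 -> q2 -> q2 -> q2 -> q0 -> q0
Final state: q0
Accept states: {q2, q3}

No, rejected (final state q0 is not an accept state)


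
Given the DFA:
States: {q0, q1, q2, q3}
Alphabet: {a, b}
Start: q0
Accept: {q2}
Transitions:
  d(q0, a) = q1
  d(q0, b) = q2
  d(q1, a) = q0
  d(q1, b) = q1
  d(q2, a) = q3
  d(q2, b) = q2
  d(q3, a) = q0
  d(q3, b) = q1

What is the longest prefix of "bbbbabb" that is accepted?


Run the DFA, marking each prefix where the state is accepting:
  "" -> q0 [reject]
  "b" -> q2 [accept]
  "bb" -> q2 [accept]
  "bbb" -> q2 [accept]
  "bbbb" -> q2 [accept]
  "bbbba" -> q3 [reject]
  "bbbbab" -> q1 [reject]
  "bbbbabb" -> q1 [reject]

"bbbb"


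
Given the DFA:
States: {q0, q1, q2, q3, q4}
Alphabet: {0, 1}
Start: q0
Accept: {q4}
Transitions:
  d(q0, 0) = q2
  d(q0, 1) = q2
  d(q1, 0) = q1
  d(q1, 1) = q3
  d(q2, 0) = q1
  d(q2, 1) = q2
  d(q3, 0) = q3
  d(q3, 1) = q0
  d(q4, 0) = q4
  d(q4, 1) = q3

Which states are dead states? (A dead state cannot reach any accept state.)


Forward reachability from each state:
  q0 -> reaches {q0, q1, q2, q3}, no accept state (dead)
  q1 -> reaches {q0, q1, q2, q3}, no accept state (dead)
  q2 -> reaches {q0, q1, q2, q3}, no accept state (dead)
  q3 -> reaches {q0, q1, q2, q3}, no accept state (dead)
  q4 -> reaches accept state q4 (live)

{q0, q1, q2, q3}


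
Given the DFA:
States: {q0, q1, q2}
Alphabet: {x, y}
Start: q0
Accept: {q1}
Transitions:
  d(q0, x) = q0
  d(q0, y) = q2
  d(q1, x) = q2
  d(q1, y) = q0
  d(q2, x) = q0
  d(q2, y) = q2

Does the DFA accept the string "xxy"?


Trace: q0 -> q0 -> q0 -> q2
Final state: q2
Accept states: {q1}

No, rejected (final state q2 is not an accept state)


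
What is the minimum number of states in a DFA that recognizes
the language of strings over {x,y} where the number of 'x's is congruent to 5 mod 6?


States track (count of 'x') mod 6.
Need 6 states: one per remainder 0..5; accept = remainder 5.

6


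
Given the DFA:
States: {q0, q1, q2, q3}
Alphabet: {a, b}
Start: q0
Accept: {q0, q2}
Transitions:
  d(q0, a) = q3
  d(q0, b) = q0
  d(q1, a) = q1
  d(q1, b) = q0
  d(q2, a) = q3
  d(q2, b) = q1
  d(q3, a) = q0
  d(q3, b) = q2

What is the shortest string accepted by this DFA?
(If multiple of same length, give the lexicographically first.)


BFS by string length (lex-first path to each state shown):
  len 0: q0<-""
Found accept state at length 0.

"" (empty string)


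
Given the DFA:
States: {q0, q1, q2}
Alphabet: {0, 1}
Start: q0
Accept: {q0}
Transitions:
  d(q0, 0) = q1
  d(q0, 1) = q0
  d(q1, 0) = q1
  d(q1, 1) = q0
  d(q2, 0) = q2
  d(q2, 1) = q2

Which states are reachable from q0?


BFS from q0:
  layer 0: {q0}
  layer 1: {q1}

{q0, q1}


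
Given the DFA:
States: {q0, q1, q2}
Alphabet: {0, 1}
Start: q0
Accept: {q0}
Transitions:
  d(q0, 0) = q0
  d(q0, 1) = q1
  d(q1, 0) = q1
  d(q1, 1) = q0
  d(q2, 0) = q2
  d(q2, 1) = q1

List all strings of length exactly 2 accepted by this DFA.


All strings of length 2: 4 total
Accepted: 2

"00", "11"


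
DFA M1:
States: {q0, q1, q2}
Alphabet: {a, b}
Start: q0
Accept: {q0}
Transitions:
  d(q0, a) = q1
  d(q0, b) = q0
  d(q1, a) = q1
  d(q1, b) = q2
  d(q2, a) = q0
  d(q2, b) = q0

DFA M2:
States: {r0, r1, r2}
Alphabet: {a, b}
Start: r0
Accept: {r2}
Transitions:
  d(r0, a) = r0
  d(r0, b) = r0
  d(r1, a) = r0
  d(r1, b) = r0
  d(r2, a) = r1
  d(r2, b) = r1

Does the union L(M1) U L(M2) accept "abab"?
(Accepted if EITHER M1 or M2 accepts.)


M1: final=q0 accepted=True
M2: final=r0 accepted=False

Yes, union accepts


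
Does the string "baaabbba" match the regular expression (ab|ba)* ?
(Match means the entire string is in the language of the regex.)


|string| = 8; first = 'b'; last = 'a'

No, "baaabbba" does not match (ab|ba)*


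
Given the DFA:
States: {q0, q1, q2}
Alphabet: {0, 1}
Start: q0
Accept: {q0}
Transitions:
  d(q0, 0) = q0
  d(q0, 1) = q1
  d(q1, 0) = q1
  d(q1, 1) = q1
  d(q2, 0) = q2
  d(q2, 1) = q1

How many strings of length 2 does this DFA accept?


Enumerating all length-2 strings:
  "00" -> q0 [accept]
  "01" -> q1 [reject]
  "10" -> q1 [reject]
  "11" -> q1 [reject]

1 out of 4


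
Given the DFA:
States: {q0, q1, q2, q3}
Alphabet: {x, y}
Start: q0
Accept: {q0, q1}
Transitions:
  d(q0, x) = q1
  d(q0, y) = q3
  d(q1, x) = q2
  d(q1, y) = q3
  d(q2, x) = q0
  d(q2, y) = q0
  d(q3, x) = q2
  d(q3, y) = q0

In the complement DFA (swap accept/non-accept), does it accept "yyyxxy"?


Trace: q0 -> q3 -> q0 -> q3 -> q2 -> q0 -> q3
Final: q3
Original accept: {q0, q1}
Complement: q3 is not in original accept

Yes, complement accepts (original rejects)


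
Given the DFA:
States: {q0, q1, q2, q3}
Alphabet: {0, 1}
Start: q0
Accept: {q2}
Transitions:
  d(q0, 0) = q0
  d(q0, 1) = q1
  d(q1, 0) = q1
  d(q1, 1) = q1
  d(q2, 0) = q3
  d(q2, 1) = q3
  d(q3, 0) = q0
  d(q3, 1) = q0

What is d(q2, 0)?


Looking up transition d(q2, 0)

q3


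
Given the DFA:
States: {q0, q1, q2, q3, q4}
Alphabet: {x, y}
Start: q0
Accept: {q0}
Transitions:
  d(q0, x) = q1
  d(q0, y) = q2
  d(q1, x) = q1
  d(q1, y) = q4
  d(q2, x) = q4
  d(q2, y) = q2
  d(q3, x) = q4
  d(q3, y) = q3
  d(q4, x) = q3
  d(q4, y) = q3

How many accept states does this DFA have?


Accept states listed: {q0}
Counting: q0(1)

1


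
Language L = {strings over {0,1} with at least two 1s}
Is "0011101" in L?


count('1') = 4

Yes, "0011101" is in L


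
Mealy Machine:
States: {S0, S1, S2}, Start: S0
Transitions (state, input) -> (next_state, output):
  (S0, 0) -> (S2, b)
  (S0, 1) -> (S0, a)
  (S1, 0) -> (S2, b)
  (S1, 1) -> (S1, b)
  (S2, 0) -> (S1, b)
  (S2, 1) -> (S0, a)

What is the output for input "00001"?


Step-by-step:
  (S0, 0) -> (S2, b)
  (S2, 0) -> (S1, b)
  (S1, 0) -> (S2, b)
  (S2, 0) -> (S1, b)
  (S1, 1) -> (S1, b)

"bbbbb"


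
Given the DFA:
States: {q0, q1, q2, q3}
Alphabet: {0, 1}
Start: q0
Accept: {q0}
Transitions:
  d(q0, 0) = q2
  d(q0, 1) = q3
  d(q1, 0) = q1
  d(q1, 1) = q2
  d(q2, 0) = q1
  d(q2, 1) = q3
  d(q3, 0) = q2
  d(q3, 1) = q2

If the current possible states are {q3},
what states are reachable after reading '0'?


Apply transition on '0' from each current state:
  d(q3, 0) = q2

{q2}


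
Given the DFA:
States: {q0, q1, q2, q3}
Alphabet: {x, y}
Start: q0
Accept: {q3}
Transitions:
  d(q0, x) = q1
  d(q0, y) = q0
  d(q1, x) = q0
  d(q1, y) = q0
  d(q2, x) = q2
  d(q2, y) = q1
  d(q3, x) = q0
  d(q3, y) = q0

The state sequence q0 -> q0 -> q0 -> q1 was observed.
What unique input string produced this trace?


Trace back each transition to find the symbol:
  q0 --[y]--> q0
  q0 --[y]--> q0
  q0 --[x]--> q1

"yyx"


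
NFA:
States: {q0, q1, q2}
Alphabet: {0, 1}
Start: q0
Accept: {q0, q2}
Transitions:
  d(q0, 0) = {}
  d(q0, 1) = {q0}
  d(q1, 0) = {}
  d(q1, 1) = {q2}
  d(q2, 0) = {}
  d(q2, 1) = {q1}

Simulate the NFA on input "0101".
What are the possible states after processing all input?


Start: {q0}
  --0--> {}
  --1--> {}
  --0--> {}
  --1--> {}

{} (empty set, no valid transitions)


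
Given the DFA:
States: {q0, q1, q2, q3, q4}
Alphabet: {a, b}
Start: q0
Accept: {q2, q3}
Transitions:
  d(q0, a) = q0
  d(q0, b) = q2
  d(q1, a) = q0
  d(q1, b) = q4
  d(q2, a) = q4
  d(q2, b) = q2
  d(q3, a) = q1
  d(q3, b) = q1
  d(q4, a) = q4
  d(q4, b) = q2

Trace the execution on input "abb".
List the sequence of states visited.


Input: abb
d(q0, a) = q0
d(q0, b) = q2
d(q2, b) = q2


q0 -> q0 -> q2 -> q2


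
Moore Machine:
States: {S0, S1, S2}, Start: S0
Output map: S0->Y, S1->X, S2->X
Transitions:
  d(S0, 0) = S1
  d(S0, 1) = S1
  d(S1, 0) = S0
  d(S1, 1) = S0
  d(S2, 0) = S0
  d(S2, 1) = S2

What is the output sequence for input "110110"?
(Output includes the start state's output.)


Start: S0 (output Y)
  --1--> S1 (output X)
  --1--> S0 (output Y)
  --0--> S1 (output X)
  --1--> S0 (output Y)
  --1--> S1 (output X)
  --0--> S0 (output Y)

"YXYXYXY"


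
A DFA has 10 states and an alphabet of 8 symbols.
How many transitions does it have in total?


Each state has exactly one transition per symbol.
10 * 8 = 80

80


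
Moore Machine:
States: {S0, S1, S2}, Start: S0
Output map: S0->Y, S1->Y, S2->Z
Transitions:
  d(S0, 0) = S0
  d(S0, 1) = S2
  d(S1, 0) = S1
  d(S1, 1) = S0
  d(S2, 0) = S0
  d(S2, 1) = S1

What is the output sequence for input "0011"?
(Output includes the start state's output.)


Start: S0 (output Y)
  --0--> S0 (output Y)
  --0--> S0 (output Y)
  --1--> S2 (output Z)
  --1--> S1 (output Y)

"YYYZY"


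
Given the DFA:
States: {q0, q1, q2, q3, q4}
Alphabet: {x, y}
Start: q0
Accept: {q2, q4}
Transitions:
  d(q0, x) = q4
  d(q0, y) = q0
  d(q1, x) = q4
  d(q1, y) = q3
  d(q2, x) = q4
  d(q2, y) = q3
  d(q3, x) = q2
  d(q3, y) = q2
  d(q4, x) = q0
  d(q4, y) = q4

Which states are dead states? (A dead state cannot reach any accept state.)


Forward reachability from each state:
  q0 -> reaches accept state q4 (live)
  q1 -> reaches accept state q2 (live)
  q2 -> reaches accept state q2 (live)
  q3 -> reaches accept state q2 (live)
  q4 -> reaches accept state q4 (live)

None (all states can reach an accept state)


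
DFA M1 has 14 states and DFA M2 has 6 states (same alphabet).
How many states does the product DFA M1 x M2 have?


Product construction pairs every M1 state with every M2 state.
14 * 6 = 84

84


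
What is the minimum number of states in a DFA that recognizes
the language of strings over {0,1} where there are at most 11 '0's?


States: count = 0, 1, ..., 11 (all accepting; 12 states), plus a dead state for count > 11.
Total: 12 + 1 = 13.

13


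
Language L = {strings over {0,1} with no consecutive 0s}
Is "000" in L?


'00' occurs at index 0

No, "000" is not in L


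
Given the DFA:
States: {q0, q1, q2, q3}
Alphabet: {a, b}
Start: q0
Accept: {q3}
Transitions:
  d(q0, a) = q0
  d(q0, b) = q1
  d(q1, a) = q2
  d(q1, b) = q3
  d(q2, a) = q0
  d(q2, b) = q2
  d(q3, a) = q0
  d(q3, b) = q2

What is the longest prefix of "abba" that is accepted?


Run the DFA, marking each prefix where the state is accepting:
  "" -> q0 [reject]
  "a" -> q0 [reject]
  "ab" -> q1 [reject]
  "abb" -> q3 [accept]
  "abba" -> q0 [reject]

"abb"


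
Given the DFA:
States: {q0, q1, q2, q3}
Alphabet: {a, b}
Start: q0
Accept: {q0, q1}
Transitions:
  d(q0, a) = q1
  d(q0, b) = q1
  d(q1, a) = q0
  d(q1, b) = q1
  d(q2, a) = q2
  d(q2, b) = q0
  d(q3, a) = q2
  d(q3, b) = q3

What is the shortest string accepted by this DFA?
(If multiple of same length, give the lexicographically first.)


BFS by string length (lex-first path to each state shown):
  len 0: q0<-""
Found accept state at length 0.

"" (empty string)


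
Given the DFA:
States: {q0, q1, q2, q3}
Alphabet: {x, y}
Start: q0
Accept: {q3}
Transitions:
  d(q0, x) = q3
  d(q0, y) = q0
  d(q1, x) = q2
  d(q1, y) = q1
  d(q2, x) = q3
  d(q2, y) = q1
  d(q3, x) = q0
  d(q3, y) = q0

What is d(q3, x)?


Looking up transition d(q3, x)

q0


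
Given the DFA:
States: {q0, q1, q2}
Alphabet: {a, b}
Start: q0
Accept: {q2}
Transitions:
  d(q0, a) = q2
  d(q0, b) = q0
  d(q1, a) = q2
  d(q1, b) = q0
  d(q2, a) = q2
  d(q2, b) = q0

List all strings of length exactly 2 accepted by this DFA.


All strings of length 2: 4 total
Accepted: 2

"aa", "ba"


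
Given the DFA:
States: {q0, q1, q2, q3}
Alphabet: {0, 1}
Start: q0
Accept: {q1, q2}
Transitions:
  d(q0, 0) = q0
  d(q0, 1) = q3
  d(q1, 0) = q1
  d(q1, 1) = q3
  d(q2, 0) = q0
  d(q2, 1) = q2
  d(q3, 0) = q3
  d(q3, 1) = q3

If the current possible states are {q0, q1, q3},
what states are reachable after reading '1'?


Apply transition on '1' from each current state:
  d(q0, 1) = q3
  d(q1, 1) = q3
  d(q3, 1) = q3

{q3}


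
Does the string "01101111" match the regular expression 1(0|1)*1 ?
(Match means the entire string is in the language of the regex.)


|string| = 8; first = '0'; last = '1'

No, "01101111" does not match 1(0|1)*1


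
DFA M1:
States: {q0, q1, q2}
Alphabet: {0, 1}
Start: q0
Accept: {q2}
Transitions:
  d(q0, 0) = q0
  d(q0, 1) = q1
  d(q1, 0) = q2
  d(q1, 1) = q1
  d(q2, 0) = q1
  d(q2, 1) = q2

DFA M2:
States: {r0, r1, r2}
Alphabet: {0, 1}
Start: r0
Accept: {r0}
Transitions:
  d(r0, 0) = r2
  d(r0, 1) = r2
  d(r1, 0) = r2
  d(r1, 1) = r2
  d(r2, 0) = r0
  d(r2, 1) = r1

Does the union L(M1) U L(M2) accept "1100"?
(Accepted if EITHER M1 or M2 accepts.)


M1: final=q1 accepted=False
M2: final=r0 accepted=True

Yes, union accepts


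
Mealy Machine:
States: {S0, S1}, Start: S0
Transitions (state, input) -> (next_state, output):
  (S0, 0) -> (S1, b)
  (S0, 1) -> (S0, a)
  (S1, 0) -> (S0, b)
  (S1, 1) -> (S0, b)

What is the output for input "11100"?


Step-by-step:
  (S0, 1) -> (S0, a)
  (S0, 1) -> (S0, a)
  (S0, 1) -> (S0, a)
  (S0, 0) -> (S1, b)
  (S1, 0) -> (S0, b)

"aaabb"


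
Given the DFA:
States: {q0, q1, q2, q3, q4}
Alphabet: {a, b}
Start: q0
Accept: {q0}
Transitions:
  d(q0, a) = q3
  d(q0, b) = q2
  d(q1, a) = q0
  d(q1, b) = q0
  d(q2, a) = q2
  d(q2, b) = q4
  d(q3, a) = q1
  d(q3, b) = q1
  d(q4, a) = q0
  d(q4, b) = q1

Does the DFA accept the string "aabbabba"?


Trace: q0 -> q3 -> q1 -> q0 -> q2 -> q2 -> q4 -> q1 -> q0
Final state: q0
Accept states: {q0}

Yes, accepted (final state q0 is an accept state)


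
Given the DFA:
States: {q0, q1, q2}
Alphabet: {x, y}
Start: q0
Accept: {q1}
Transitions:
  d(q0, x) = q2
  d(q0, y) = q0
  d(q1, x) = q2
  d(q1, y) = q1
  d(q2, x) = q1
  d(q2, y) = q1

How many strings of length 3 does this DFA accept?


Enumerating all length-3 strings:
  "xxx" -> q2 [reject]
  "xxy" -> q1 [accept]
  "xyx" -> q2 [reject]
  "xyy" -> q1 [accept]
  "yxx" -> q1 [accept]
  "yxy" -> q1 [accept]
  "yyx" -> q2 [reject]
  "yyy" -> q0 [reject]

4 out of 8


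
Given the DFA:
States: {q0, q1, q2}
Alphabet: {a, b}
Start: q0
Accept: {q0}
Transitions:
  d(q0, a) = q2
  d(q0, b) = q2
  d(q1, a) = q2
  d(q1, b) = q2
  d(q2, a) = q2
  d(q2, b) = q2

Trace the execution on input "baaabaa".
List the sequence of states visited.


Input: baaabaa
d(q0, b) = q2
d(q2, a) = q2
d(q2, a) = q2
d(q2, a) = q2
d(q2, b) = q2
d(q2, a) = q2
d(q2, a) = q2


q0 -> q2 -> q2 -> q2 -> q2 -> q2 -> q2 -> q2


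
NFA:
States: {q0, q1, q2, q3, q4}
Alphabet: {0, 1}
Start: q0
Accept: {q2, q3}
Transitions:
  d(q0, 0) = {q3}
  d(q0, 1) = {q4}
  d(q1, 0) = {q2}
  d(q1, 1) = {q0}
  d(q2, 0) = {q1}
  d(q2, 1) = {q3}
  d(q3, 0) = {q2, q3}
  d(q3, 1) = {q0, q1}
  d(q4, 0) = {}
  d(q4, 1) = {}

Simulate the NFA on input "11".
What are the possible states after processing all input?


Start: {q0}
  --1--> {q4}
  --1--> {}

{} (empty set, no valid transitions)


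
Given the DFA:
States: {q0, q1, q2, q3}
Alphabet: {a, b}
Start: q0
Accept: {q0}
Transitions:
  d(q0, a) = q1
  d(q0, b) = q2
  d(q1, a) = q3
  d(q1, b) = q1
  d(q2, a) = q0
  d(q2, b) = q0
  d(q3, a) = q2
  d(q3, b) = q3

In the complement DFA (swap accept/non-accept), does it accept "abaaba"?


Trace: q0 -> q1 -> q1 -> q3 -> q2 -> q0 -> q1
Final: q1
Original accept: {q0}
Complement: q1 is not in original accept

Yes, complement accepts (original rejects)


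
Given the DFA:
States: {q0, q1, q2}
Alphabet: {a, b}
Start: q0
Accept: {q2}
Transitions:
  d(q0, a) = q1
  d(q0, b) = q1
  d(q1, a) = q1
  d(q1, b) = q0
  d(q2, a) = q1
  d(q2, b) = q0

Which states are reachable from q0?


BFS from q0:
  layer 0: {q0}
  layer 1: {q1}

{q0, q1}


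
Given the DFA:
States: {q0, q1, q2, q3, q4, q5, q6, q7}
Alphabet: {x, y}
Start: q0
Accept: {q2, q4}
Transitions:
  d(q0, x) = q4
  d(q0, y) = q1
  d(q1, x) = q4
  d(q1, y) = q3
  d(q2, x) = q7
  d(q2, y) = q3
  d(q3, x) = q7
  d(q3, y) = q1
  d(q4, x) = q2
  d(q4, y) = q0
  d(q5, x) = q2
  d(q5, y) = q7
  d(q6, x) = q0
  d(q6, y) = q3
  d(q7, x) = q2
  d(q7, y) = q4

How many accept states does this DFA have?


Accept states listed: {q2, q4}
Counting: q2(1) q4(2)

2


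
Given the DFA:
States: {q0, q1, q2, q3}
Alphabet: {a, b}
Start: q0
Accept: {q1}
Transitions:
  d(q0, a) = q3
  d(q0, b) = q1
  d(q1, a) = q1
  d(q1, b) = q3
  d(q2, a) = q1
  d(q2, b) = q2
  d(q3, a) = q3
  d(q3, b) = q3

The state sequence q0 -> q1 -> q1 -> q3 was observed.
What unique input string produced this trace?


Trace back each transition to find the symbol:
  q0 --[b]--> q1
  q1 --[a]--> q1
  q1 --[b]--> q3

"bab"


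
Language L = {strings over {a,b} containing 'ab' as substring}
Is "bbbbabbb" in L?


'ab' occurs at index 4

Yes, "bbbbabbb" is in L


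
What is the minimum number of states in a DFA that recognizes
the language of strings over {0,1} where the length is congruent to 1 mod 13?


States track (length) mod 13.
Need 13 states: one per remainder 0..12; accept = remainder 1.

13


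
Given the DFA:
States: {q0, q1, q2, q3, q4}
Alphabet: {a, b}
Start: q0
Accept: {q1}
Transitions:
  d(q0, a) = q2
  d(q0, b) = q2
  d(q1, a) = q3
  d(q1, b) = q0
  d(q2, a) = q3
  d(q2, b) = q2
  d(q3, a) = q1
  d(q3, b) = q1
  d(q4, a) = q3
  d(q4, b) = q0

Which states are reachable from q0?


BFS from q0:
  layer 0: {q0}
  layer 1: {q2}
  layer 2: {q3}
  layer 3: {q1}

{q0, q1, q2, q3}


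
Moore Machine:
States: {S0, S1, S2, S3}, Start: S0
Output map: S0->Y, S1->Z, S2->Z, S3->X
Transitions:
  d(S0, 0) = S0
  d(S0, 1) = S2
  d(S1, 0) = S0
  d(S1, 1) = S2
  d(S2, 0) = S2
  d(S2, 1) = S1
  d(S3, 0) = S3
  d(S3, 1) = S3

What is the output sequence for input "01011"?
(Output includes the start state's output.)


Start: S0 (output Y)
  --0--> S0 (output Y)
  --1--> S2 (output Z)
  --0--> S2 (output Z)
  --1--> S1 (output Z)
  --1--> S2 (output Z)

"YYZZZZ"


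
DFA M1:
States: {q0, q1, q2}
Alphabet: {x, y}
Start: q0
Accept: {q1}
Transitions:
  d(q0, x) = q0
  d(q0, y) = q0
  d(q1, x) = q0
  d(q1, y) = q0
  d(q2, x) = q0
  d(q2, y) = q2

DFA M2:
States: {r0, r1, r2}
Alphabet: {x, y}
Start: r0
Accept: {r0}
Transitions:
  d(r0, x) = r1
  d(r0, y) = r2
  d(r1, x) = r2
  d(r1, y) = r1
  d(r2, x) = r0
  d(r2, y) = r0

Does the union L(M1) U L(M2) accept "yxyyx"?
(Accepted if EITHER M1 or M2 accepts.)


M1: final=q0 accepted=False
M2: final=r1 accepted=False

No, union rejects (neither accepts)


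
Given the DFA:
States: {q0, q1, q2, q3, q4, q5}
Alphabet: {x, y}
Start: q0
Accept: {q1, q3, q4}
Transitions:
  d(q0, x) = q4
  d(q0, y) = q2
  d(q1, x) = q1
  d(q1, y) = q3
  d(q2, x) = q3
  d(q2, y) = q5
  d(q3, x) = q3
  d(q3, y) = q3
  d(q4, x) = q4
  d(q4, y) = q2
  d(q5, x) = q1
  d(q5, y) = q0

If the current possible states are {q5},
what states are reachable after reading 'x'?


Apply transition on 'x' from each current state:
  d(q5, x) = q1

{q1}


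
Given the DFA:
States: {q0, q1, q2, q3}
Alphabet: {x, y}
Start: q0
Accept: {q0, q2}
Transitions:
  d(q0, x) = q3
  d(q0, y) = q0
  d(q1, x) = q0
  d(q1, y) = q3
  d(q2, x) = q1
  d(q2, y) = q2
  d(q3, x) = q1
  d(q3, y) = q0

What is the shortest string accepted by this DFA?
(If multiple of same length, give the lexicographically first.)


BFS by string length (lex-first path to each state shown):
  len 0: q0<-""
Found accept state at length 0.

"" (empty string)
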